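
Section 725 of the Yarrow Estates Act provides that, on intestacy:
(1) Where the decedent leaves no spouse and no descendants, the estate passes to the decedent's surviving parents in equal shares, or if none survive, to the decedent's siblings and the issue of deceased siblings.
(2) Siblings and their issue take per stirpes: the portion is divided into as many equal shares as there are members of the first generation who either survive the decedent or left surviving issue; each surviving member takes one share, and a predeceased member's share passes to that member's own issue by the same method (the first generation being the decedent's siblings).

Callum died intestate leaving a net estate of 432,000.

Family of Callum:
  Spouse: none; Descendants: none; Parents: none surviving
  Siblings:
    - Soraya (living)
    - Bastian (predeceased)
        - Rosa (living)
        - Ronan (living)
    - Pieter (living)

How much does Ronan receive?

The entire 432,000 passes to the siblings and their issue.
That amount (432,000) is divided into 3 shares of 144,000: Soraya and Pieter each take 144,000; Bastian's 144,000 share passes to Bastian's issue.
Bastian's share (144,000) is divided into 2 shares of 72,000: Rosa and Ronan each take 72,000.

Ronan receives 72,000.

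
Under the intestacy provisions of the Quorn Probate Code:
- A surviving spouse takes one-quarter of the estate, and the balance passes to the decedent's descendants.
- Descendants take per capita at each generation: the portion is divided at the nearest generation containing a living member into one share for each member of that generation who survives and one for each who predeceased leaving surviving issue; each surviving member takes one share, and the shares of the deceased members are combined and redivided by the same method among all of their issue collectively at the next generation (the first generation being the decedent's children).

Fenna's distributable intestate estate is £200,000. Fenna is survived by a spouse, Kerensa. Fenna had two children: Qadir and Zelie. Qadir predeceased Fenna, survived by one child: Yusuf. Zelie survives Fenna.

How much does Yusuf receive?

Kerensa takes one-quarter of £200,000 = £50,000. The remaining £150,000 passes to the descendants.
The descendants' portion (£150,000) is divided at the children's generation into 2 shares of £75,000. Zelie takes £75,000. The remaining share for the deceased Qadir (£75,000) is carried to the next generation.
That pool (£75,000) passes entirely to Yusuf, the sole taker at the grandchildren's generation.

Yusuf receives £75,000.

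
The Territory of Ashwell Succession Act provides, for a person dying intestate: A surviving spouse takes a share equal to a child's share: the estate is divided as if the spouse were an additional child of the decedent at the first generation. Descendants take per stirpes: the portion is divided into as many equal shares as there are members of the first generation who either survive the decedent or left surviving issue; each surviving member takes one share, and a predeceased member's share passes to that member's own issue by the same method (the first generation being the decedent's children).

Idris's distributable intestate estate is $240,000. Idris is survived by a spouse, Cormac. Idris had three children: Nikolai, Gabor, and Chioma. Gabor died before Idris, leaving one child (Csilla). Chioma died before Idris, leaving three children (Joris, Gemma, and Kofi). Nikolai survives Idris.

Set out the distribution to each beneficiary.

The spouse counts as an additional share at the children's level, so there are 4 primary shares of $60,000. Cormac takes one such share ($60,000).
The children's combined portion ($180,000) is divided into 3 shares of $60,000: Nikolai takes $60,000; Gabor's $60,000 share passes to Gabor's issue; Chioma's $60,000 share passes to Chioma's issue.
Gabor's share ($60,000) passes entirely to Csilla.
Chioma's share ($60,000) is divided into 3 shares of $20,000: Joris, Gemma, and Kofi each take $20,000.

Cormac: $60,000; Nikolai: $60,000; Csilla: $60,000; Joris: $20,000; Gemma: $20,000; Kofi: $20,000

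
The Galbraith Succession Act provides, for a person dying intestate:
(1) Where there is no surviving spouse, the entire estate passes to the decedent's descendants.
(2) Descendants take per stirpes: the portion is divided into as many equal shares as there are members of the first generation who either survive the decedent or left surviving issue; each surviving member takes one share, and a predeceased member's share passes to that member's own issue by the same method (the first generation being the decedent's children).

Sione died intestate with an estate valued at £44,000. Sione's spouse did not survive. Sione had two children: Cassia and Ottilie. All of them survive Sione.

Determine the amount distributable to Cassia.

The entire £44,000 passes to the descendants.
That amount (£44,000) is divided into 2 shares of £22,000: Cassia and Ottilie each take £22,000.

Cassia receives £22,000.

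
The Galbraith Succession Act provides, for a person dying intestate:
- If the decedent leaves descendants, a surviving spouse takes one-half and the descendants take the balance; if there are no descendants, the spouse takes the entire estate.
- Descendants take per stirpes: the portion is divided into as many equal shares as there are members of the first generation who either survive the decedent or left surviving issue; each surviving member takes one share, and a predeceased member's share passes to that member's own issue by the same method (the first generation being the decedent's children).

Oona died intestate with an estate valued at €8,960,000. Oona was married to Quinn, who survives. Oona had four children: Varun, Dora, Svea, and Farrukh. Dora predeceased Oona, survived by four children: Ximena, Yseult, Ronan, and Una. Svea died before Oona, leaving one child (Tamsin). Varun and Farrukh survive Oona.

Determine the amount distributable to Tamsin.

Quinn takes one-half of €8,960,000 = €4,480,000. The remaining €4,480,000 passes to the descendants.
The descendants' portion (€4,480,000) is divided into 4 shares of €1,120,000: Varun and Farrukh each take €1,120,000; Dora's €1,120,000 share passes to Dora's issue; Svea's €1,120,000 share passes to Svea's issue.
Dora's share (€1,120,000) is divided into 4 shares of €280,000: Ximena, Yseult, Ronan, and Una each take €280,000.
Svea's share (€1,120,000) passes entirely to Tamsin.

Tamsin receives €1,120,000.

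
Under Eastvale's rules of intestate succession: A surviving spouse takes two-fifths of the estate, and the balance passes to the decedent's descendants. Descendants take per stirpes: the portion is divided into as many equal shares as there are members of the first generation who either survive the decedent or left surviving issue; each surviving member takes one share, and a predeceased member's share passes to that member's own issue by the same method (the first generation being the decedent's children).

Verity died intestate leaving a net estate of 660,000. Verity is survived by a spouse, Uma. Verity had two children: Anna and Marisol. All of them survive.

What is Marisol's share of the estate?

Uma takes two-fifths of 660,000 = 264,000. The remaining 396,000 passes to the descendants.
The descendants' portion (396,000) is divided into 2 shares of 198,000: Anna and Marisol each take 198,000.

Marisol receives 198,000.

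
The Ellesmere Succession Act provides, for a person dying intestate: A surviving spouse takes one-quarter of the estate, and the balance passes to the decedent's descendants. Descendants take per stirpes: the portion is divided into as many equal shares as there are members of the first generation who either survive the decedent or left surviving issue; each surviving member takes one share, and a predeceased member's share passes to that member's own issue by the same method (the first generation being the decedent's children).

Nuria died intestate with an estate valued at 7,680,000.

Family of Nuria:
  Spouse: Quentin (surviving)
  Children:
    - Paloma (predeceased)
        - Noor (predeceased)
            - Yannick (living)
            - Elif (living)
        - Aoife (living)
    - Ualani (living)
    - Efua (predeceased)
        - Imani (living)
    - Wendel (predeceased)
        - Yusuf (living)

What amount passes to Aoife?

Quentin takes one-quarter of 7,680,000 = 1,920,000. The remaining 5,760,000 passes to the descendants.
The descendants' portion (5,760,000) is divided into 4 shares of 1,440,000: Ualani takes 1,440,000; Paloma's 1,440,000 share passes to Paloma's issue; Efua's 1,440,000 share passes to Efua's issue; Wendel's 1,440,000 share passes to Wendel's issue.
Paloma's share (1,440,000) is divided into 2 shares of 720,000: Aoife takes 720,000; Noor's 720,000 share passes to Noor's issue.
Noor's share (720,000) is divided into 2 shares of 360,000: Yannick and Elif each take 360,000.
Efua's share (1,440,000) passes entirely to Imani.
Wendel's share (1,440,000) passes entirely to Yusuf.

Aoife receives 720,000.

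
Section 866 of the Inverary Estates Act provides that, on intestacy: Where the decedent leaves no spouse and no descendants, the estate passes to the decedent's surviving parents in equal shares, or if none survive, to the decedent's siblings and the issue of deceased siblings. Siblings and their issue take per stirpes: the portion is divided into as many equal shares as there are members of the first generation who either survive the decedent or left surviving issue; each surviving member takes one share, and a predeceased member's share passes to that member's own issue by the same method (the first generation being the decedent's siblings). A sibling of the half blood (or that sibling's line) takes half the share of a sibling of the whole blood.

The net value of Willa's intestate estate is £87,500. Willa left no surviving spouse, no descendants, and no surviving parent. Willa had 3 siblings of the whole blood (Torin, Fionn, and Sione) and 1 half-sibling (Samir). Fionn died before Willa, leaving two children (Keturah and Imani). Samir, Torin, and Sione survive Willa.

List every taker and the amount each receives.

Samir: £12,500; Torin: £25,000; Keturah: £12,500; Imani: £12,500; Sione: £25,000

The entire £87,500 passes to the siblings and their issue.
Counting each half-blood sibling's line as half a unit, there are 7/2 units in £87,500, so one unit is £25,000. Whole-blood lines (Torin, Fionn, and Sione) take £25,000 each; half-blood lines (Samir) take £12,500 each.
Fionn's share (£25,000) is divided into 2 shares of £12,500: Keturah and Imani each take £12,500.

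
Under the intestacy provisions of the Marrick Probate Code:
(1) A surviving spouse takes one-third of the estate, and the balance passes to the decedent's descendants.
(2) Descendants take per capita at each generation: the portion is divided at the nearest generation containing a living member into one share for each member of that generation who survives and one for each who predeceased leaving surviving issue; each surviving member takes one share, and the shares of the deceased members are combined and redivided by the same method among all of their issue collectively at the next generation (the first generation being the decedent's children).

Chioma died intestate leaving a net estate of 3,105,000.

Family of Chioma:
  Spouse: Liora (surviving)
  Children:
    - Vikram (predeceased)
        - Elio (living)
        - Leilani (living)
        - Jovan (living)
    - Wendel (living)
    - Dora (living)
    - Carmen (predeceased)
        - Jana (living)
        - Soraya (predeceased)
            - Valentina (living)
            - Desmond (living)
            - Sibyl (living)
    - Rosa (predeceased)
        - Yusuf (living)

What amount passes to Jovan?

Liora takes one-third of 3,105,000 = 1,035,000. The remaining 2,070,000 passes to the descendants.
The descendants' portion (2,070,000) is divided at the children's generation into 5 shares of 414,000. Wendel and Dora each take 414,000. The 3 shares of the deceased (Vikram, Carmen, and Rosa) are combined into a pool of 1,242,000.
That pool (1,242,000) is divided at the grandchildren's generation into 6 shares of 207,000. Elio, Leilani, Jovan, Jana, and Yusuf each take 207,000. The remaining share for the deceased Soraya (207,000) is carried to the next generation.
That pool (207,000) is divided at the great-grandchildren's generation equally among Valentina, Desmond, and Sibyl: 69,000 each.

Jovan receives 207,000.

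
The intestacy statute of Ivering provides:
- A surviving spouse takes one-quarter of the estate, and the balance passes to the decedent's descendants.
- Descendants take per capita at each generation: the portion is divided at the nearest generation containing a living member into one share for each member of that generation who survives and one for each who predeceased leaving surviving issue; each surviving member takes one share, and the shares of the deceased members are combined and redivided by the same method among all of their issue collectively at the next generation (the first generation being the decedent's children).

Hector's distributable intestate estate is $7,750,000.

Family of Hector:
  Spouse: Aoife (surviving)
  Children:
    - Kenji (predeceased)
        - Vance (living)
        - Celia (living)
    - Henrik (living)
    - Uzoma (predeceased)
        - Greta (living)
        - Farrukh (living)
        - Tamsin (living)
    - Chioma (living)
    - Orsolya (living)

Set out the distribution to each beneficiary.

Aoife takes one-quarter of $7,750,000 = $1,937,500. The remaining $5,812,500 passes to the descendants.
The descendants' portion ($5,812,500) is divided at the children's generation into 5 shares of $1,162,500. Henrik, Chioma, and Orsolya each take $1,162,500. The 2 shares of the deceased (Kenji and Uzoma) are combined into a pool of $2,325,000.
That pool ($2,325,000) is divided at the grandchildren's generation equally among Vance, Celia, Greta, Farrukh, and Tamsin: $465,000 each.

Aoife: $1,937,500; Vance: $465,000; Celia: $465,000; Henrik: $1,162,500; Greta: $465,000; Farrukh: $465,000; Tamsin: $465,000; Chioma: $1,162,500; Orsolya: $1,162,500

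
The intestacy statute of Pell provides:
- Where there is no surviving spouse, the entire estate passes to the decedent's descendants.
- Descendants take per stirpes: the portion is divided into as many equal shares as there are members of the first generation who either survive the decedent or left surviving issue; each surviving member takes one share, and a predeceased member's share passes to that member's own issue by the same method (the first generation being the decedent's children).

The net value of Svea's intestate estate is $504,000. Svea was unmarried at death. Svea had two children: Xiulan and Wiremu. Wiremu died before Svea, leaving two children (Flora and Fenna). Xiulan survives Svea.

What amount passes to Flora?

The entire $504,000 passes to the descendants.
That amount ($504,000) is divided into 2 shares of $252,000: Xiulan takes $252,000; Wiremu's $252,000 share passes to Wiremu's issue.
Wiremu's share ($252,000) is divided into 2 shares of $126,000: Flora and Fenna each take $126,000.

Flora receives $126,000.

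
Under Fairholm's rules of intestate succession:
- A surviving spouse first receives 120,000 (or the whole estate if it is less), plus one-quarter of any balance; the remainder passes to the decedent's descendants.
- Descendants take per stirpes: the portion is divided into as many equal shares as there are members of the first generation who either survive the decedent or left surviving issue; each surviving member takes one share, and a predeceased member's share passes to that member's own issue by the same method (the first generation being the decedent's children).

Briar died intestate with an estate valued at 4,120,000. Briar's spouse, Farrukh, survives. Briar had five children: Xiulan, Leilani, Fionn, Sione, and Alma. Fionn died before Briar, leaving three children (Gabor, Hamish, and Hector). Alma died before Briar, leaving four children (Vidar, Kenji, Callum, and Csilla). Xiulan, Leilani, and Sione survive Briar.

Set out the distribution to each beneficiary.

Farrukh first takes 120,000, leaving a balance of 4,000,000. Farrukh then takes one-quarter of the balance (1,000,000), for a total of 1,120,000. The remaining 3,000,000 passes to the descendants.
The descendants' portion (3,000,000) is divided into 5 shares of 600,000: Xiulan, Leilani, and Sione each take 600,000; Fionn's 600,000 share passes to Fionn's issue; Alma's 600,000 share passes to Alma's issue.
Fionn's share (600,000) is divided into 3 shares of 200,000: Gabor, Hamish, and Hector each take 200,000.
Alma's share (600,000) is divided into 4 shares of 150,000: Vidar, Kenji, Callum, and Csilla each take 150,000.

Farrukh: 1,120,000; Xiulan: 600,000; Leilani: 600,000; Gabor: 200,000; Hamish: 200,000; Hector: 200,000; Sione: 600,000; Vidar: 150,000; Kenji: 150,000; Callum: 150,000; Csilla: 150,000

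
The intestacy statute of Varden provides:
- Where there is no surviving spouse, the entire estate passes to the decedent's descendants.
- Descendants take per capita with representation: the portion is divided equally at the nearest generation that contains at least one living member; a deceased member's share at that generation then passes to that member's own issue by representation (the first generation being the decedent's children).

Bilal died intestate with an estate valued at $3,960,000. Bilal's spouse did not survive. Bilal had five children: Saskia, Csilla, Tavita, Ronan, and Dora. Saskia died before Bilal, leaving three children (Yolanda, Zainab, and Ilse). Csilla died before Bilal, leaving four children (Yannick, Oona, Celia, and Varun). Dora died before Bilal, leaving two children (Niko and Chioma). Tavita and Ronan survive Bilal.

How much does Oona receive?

The entire $3,960,000 passes to the descendants.
That amount ($3,960,000) is divided into 5 shares of $792,000: Tavita and Ronan each take $792,000; Saskia's $792,000 share passes to Saskia's issue; Csilla's $792,000 share passes to Csilla's issue; Dora's $792,000 share passes to Dora's issue.
Saskia's share ($792,000) is divided into 3 shares of $264,000: Yolanda, Zainab, and Ilse each take $264,000.
Csilla's share ($792,000) is divided into 4 shares of $198,000: Yannick, Oona, Celia, and Varun each take $198,000.
Dora's share ($792,000) is divided into 2 shares of $396,000: Niko and Chioma each take $396,000.

Oona receives $198,000.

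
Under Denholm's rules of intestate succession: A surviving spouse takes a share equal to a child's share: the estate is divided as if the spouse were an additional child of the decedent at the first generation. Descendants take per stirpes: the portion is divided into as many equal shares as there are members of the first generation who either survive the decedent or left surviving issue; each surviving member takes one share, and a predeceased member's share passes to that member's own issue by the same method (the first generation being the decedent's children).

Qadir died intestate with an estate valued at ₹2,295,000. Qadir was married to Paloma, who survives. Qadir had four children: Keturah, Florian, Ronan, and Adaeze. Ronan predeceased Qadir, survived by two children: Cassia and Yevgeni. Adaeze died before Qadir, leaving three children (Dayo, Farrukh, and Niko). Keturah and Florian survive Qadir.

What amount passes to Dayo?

Dayo receives ₹153,000.

The spouse counts as an additional share at the children's level, so there are 5 primary shares of ₹459,000. Paloma takes one such share (₹459,000).
The children's combined portion (₹1,836,000) is divided into 4 shares of ₹459,000: Keturah and Florian each take ₹459,000; Ronan's ₹459,000 share passes to Ronan's issue; Adaeze's ₹459,000 share passes to Adaeze's issue.
Ronan's share (₹459,000) is divided into 2 shares of ₹229,500: Cassia and Yevgeni each take ₹229,500.
Adaeze's share (₹459,000) is divided into 3 shares of ₹153,000: Dayo, Farrukh, and Niko each take ₹153,000.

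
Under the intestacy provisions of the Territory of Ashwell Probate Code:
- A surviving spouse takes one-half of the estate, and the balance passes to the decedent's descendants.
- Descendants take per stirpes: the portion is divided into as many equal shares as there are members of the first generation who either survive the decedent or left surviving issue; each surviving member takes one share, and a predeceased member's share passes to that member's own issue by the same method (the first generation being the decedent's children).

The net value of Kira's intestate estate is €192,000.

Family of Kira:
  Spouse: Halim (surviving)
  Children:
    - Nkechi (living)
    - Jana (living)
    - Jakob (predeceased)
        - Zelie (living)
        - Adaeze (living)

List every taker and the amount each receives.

Halim takes one-half of €192,000 = €96,000. The remaining €96,000 passes to the descendants.
The descendants' portion (€96,000) is divided into 3 shares of €32,000: Nkechi and Jana each take €32,000; Jakob's €32,000 share passes to Jakob's issue.
Jakob's share (€32,000) is divided into 2 shares of €16,000: Zelie and Adaeze each take €16,000.

Halim: €96,000; Nkechi: €32,000; Jana: €32,000; Zelie: €16,000; Adaeze: €16,000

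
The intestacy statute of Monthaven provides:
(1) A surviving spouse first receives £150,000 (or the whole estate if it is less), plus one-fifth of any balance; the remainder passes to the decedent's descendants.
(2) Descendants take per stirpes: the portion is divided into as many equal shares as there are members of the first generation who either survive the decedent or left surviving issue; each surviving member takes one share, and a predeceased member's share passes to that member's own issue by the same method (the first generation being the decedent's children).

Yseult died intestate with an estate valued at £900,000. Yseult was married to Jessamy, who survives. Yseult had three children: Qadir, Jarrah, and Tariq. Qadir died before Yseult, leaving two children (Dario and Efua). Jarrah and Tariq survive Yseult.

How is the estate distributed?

Jessamy: £300,000; Dario: £100,000; Efua: £100,000; Jarrah: £200,000; Tariq: £200,000

Jessamy first takes £150,000, leaving a balance of £750,000. Jessamy then takes one-fifth of the balance (£150,000), for a total of £300,000. The remaining £600,000 passes to the descendants.
The descendants' portion (£600,000) is divided into 3 shares of £200,000: Jarrah and Tariq each take £200,000; Qadir's £200,000 share passes to Qadir's issue.
Qadir's share (£200,000) is divided into 2 shares of £100,000: Dario and Efua each take £100,000.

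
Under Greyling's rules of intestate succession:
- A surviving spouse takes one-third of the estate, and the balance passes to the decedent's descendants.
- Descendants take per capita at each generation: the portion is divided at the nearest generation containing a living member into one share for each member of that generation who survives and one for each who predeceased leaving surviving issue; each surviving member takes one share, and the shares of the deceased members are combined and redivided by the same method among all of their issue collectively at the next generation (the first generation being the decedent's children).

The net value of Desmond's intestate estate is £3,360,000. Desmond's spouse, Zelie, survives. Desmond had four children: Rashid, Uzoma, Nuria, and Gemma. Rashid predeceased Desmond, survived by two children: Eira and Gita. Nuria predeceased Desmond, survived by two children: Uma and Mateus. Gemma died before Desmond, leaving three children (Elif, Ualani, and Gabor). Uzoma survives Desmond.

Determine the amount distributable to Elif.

Zelie takes one-third of £3,360,000 = £1,120,000. The remaining £2,240,000 passes to the descendants.
The descendants' portion (£2,240,000) is divided at the children's generation into 4 shares of £560,000. Uzoma takes £560,000. The 3 shares of the deceased (Rashid, Nuria, and Gemma) are combined into a pool of £1,680,000.
That pool (£1,680,000) is divided at the grandchildren's generation equally among Eira, Gita, Uma, Mateus, Elif, Ualani, and Gabor: £240,000 each.

Elif receives £240,000.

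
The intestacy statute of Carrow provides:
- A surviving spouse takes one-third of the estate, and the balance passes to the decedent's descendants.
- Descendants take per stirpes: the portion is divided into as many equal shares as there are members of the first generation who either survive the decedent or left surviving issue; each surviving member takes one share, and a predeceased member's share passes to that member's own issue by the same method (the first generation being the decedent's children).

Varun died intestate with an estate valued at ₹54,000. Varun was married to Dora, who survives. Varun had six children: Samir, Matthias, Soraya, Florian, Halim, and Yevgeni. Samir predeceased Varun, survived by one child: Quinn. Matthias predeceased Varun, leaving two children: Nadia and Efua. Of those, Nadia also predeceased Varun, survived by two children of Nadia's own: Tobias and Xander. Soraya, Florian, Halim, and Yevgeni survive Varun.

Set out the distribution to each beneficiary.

Dora takes one-third of ₹54,000 = ₹18,000. The remaining ₹36,000 passes to the descendants.
The descendants' portion (₹36,000) is divided into 6 shares of ₹6,000: Soraya, Florian, Halim, and Yevgeni each take ₹6,000; Samir's ₹6,000 share passes to Samir's issue; Matthias's ₹6,000 share passes to Matthias's issue.
Samir's share (₹6,000) passes entirely to Quinn.
Matthias's share (₹6,000) is divided into 2 shares of ₹3,000: Efua takes ₹3,000; Nadia's ₹3,000 share passes to Nadia's issue.
Nadia's share (₹3,000) is divided into 2 shares of ₹1,500: Tobias and Xander each take ₹1,500.

Dora: ₹18,000; Quinn: ₹6,000; Tobias: ₹1,500; Xander: ₹1,500; Efua: ₹3,000; Soraya: ₹6,000; Florian: ₹6,000; Halim: ₹6,000; Yevgeni: ₹6,000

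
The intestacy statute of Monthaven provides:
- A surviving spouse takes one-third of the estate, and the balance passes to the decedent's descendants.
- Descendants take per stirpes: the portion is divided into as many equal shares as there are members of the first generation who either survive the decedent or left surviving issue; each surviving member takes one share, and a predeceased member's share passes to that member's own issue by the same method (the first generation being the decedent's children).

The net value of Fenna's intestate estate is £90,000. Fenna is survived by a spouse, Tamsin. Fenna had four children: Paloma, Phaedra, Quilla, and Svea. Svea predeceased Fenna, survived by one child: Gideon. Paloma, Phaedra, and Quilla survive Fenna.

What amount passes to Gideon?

Tamsin takes one-third of £90,000 = £30,000. The remaining £60,000 passes to the descendants.
The descendants' portion (£60,000) is divided into 4 shares of £15,000: Paloma, Phaedra, and Quilla each take £15,000; Svea's £15,000 share passes to Svea's issue.
Svea's share (£15,000) passes entirely to Gideon.

Gideon receives £15,000.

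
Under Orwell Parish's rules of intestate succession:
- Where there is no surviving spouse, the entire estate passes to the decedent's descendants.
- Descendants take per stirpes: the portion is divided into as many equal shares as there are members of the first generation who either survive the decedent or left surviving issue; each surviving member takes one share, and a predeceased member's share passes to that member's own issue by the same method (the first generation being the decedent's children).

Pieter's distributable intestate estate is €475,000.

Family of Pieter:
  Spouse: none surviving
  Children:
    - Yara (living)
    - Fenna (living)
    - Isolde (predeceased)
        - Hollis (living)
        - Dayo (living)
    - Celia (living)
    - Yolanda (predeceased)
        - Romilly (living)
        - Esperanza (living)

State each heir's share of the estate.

Yara: €95,000; Fenna: €95,000; Hollis: €47,500; Dayo: €47,500; Celia: €95,000; Romilly: €47,500; Esperanza: €47,500

The entire €475,000 passes to the descendants.
That amount (€475,000) is divided into 5 shares of €95,000: Yara, Fenna, and Celia each take €95,000; Isolde's €95,000 share passes to Isolde's issue; Yolanda's €95,000 share passes to Yolanda's issue.
Isolde's share (€95,000) is divided into 2 shares of €47,500: Hollis and Dayo each take €47,500.
Yolanda's share (€95,000) is divided into 2 shares of €47,500: Romilly and Esperanza each take €47,500.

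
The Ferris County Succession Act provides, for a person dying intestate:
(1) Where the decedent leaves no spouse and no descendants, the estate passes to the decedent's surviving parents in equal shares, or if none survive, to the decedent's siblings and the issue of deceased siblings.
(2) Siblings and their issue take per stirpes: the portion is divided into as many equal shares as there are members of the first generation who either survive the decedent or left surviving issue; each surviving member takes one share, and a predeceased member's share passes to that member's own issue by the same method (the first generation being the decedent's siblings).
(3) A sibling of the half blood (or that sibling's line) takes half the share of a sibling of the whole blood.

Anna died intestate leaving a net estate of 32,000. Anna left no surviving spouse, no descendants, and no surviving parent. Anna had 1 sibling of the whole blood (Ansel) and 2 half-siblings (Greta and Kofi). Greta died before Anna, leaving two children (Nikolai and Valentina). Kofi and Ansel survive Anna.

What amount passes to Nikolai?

Nikolai receives 4,000.

The entire 32,000 passes to the siblings and their issue.
Counting each half-blood sibling's line as half a unit, there are 2 units in 32,000, so one unit is 16,000. Whole-blood lines (Ansel) take 16,000 each; half-blood lines (Greta and Kofi) take 8,000 each.
Greta's share (8,000) is divided into 2 shares of 4,000: Nikolai and Valentina each take 4,000.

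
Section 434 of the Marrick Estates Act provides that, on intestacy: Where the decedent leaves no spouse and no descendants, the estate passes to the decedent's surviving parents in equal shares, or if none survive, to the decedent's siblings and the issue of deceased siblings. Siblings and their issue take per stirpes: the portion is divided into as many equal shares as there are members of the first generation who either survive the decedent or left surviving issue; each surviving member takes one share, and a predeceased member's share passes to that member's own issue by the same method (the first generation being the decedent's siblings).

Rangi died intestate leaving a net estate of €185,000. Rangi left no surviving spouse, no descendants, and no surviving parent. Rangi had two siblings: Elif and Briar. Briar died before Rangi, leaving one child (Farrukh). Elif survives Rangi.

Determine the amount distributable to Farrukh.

The entire €185,000 passes to the siblings and their issue.
That amount (€185,000) is divided into 2 shares of €92,500: Elif takes €92,500; Briar's €92,500 share passes to Briar's issue.
Briar's share (€92,500) passes entirely to Farrukh.

Farrukh receives €92,500.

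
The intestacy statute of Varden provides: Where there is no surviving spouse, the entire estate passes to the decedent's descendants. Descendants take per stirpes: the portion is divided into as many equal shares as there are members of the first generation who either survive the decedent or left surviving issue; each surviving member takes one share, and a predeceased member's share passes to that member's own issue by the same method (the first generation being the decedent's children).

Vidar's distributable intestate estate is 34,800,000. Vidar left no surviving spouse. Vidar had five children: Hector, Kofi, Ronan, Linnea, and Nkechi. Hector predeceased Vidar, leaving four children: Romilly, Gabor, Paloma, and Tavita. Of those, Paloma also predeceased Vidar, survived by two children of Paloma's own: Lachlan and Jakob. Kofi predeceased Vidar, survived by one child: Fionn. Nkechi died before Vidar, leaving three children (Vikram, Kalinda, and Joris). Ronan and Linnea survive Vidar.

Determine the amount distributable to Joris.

The entire 34,800,000 passes to the descendants.
That amount (34,800,000) is divided into 5 shares of 6,960,000: Ronan and Linnea each take 6,960,000; Hector's 6,960,000 share passes to Hector's issue; Kofi's 6,960,000 share passes to Kofi's issue; Nkechi's 6,960,000 share passes to Nkechi's issue.
Hector's share (6,960,000) is divided into 4 shares of 1,740,000: Romilly, Gabor, and Tavita each take 1,740,000; Paloma's 1,740,000 share passes to Paloma's issue.
Paloma's share (1,740,000) is divided into 2 shares of 870,000: Lachlan and Jakob each take 870,000.
Kofi's share (6,960,000) passes entirely to Fionn.
Nkechi's share (6,960,000) is divided into 3 shares of 2,320,000: Vikram, Kalinda, and Joris each take 2,320,000.

Joris receives 2,320,000.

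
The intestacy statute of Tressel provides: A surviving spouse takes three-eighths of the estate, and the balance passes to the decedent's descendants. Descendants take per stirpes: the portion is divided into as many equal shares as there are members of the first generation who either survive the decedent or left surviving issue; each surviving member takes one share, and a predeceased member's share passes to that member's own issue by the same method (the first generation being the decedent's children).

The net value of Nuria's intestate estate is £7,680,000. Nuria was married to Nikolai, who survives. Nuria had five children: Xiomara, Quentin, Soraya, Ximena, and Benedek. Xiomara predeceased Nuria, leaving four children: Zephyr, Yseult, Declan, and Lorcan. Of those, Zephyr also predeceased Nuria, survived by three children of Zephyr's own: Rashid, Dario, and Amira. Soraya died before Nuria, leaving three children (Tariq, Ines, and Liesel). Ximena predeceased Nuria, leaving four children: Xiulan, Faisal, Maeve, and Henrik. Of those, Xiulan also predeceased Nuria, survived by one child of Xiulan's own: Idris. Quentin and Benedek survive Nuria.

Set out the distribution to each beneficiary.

Nikolai: £2,880,000; Rashid: £80,000; Dario: £80,000; Amira: £80,000; Yseult: £240,000; Declan: £240,000; Lorcan: £240,000; Quentin: £960,000; Tariq: £320,000; Ines: £320,000; Liesel: £320,000; Idris: £240,000; Faisal: £240,000; Maeve: £240,000; Henrik: £240,000; Benedek: £960,000

Nikolai takes three-eighths of £7,680,000 = £2,880,000. The remaining £4,800,000 passes to the descendants.
The descendants' portion (£4,800,000) is divided into 5 shares of £960,000: Quentin and Benedek each take £960,000; Xiomara's £960,000 share passes to Xiomara's issue; Soraya's £960,000 share passes to Soraya's issue; Ximena's £960,000 share passes to Ximena's issue.
Xiomara's share (£960,000) is divided into 4 shares of £240,000: Yseult, Declan, and Lorcan each take £240,000; Zephyr's £240,000 share passes to Zephyr's issue.
Zephyr's share (£240,000) is divided into 3 shares of £80,000: Rashid, Dario, and Amira each take £80,000.
Soraya's share (£960,000) is divided into 3 shares of £320,000: Tariq, Ines, and Liesel each take £320,000.
Ximena's share (£960,000) is divided into 4 shares of £240,000: Faisal, Maeve, and Henrik each take £240,000; Xiulan's £240,000 share passes to Xiulan's issue.
Xiulan's share (£240,000) passes entirely to Idris.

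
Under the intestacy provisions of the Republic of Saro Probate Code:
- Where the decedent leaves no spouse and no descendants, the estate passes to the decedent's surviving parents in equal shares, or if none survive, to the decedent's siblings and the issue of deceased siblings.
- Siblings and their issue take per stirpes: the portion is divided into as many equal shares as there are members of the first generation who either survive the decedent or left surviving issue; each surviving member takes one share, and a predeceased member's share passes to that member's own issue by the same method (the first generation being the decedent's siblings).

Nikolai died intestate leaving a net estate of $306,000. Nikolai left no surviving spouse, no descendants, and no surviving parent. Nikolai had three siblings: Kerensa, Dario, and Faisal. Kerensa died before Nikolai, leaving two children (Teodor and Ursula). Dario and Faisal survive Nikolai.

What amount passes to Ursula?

The entire $306,000 passes to the siblings and their issue.
That amount ($306,000) is divided into 3 shares of $102,000: Dario and Faisal each take $102,000; Kerensa's $102,000 share passes to Kerensa's issue.
Kerensa's share ($102,000) is divided into 2 shares of $51,000: Teodor and Ursula each take $51,000.

Ursula receives $51,000.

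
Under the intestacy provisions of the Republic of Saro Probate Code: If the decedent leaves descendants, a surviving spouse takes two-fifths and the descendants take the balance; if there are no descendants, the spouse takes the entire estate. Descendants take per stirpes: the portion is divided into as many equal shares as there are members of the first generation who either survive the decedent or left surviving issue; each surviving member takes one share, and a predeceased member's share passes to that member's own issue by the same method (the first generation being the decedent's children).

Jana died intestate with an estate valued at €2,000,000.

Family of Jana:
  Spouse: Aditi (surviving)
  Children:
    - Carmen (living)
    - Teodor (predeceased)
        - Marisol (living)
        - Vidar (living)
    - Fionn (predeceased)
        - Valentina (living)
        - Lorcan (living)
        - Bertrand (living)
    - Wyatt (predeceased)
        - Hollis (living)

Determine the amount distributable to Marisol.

Aditi takes two-fifths of €2,000,000 = €800,000. The remaining €1,200,000 passes to the descendants.
The descendants' portion (€1,200,000) is divided into 4 shares of €300,000: Carmen takes €300,000; Teodor's €300,000 share passes to Teodor's issue; Fionn's €300,000 share passes to Fionn's issue; Wyatt's €300,000 share passes to Wyatt's issue.
Teodor's share (€300,000) is divided into 2 shares of €150,000: Marisol and Vidar each take €150,000.
Fionn's share (€300,000) is divided into 3 shares of €100,000: Valentina, Lorcan, and Bertrand each take €100,000.
Wyatt's share (€300,000) passes entirely to Hollis.

Marisol receives €150,000.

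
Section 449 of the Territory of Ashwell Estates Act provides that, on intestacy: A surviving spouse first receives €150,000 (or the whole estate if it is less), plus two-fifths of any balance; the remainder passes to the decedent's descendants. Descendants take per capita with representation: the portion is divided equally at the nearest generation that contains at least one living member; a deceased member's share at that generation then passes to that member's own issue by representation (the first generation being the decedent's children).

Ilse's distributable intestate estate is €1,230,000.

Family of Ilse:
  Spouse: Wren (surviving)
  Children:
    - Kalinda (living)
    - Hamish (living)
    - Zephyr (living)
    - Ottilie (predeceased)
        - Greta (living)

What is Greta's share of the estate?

Greta receives €162,000.

Wren first takes €150,000, leaving a balance of €1,080,000. Wren then takes two-fifths of the balance (€432,000), for a total of €582,000. The remaining €648,000 passes to the descendants.
The descendants' portion (€648,000) is divided into 4 shares of €162,000: Kalinda, Hamish, and Zephyr each take €162,000; Ottilie's €162,000 share passes to Ottilie's issue.
Ottilie's share (€162,000) passes entirely to Greta.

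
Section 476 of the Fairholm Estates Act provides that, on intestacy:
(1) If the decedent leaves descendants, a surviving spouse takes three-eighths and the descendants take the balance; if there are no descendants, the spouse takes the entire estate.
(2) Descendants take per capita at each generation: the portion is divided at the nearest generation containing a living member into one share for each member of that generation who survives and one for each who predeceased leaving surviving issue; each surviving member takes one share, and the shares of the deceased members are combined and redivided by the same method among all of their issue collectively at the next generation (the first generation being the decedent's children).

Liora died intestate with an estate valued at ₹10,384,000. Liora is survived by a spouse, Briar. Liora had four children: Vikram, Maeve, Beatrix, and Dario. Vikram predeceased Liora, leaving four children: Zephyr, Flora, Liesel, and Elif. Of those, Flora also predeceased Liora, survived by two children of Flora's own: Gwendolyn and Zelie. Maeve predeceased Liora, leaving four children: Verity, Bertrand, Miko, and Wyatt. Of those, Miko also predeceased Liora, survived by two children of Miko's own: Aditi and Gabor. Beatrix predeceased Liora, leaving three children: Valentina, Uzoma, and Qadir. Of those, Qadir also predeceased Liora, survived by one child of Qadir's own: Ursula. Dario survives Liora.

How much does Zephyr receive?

Zephyr receives ₹442,500.

Briar takes three-eighths of ₹10,384,000 = ₹3,894,000. The remaining ₹6,490,000 passes to the descendants.
The descendants' portion (₹6,490,000) is divided at the children's generation into 4 shares of ₹1,622,500. Dario takes ₹1,622,500. The 3 shares of the deceased (Vikram, Maeve, and Beatrix) are combined into a pool of ₹4,867,500.
That pool (₹4,867,500) is divided at the grandchildren's generation into 11 shares of ₹442,500. Zephyr, Liesel, Elif, Verity, Bertrand, Wyatt, Valentina, and Uzoma each take ₹442,500. The 3 shares of the deceased (Flora, Miko, and Qadir) are combined into a pool of ₹1,327,500.
That pool (₹1,327,500) is divided at the great-grandchildren's generation equally among Gwendolyn, Zelie, Aditi, Gabor, and Ursula: ₹265,500 each.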